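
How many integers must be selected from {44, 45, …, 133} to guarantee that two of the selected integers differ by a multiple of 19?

Group the integers by remainder mod 19; there are 19 residue classes, each nonempty in this range.
Choosing one from each class (19 integers) avoids any shared remainder.
One more choice must repeat a class, so two differ by a multiple of 19. Hence 19 + 1 = 20.

20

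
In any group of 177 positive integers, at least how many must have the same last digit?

There are 10 possible last digits, which serve as the pigeonholes.
If each of the 10 possible last digits held at most 17, the total would be at most 10 × 17 = 170 < 177, a contradiction.
So at least one holds ⌈177/10⌉ = 18.

18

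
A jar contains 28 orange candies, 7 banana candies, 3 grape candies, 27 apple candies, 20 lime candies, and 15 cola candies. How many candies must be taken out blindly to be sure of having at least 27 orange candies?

99

To avoid orange candies as long as possible, exhaust the other 5 flavors first.
The worst case draws every non-orange candy first: 7 + 3 + 27 + 20 + 15 = 72.
The next 27 draws are then forced to be orange, giving 72 + 27 = 99.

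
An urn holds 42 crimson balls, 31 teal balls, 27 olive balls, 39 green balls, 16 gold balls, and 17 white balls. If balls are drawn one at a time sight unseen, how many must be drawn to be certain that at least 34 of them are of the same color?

In the worst case we take at most 33 of each color, but all 31 teal, all 27 olive, all 16 gold, and all 17 white (fewer than 33), giving 33 + 31 + 27 + 33 + 16 + 17 = 157.
One more ball then forces some color to 34, so 157 + 1 = 158.

158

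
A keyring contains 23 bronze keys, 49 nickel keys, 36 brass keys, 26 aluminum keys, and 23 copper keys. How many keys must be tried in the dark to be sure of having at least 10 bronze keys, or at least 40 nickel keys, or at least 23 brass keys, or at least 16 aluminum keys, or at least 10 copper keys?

95

The worst case stops just short of every target: 9 bronze, 39 nickel, 22 brass, 15 aluminum, 9 copper — 9 + 39 + 22 + 15 + 9 = 94 keys.
One more key must push some type to its target, so 94 + 1 = 95.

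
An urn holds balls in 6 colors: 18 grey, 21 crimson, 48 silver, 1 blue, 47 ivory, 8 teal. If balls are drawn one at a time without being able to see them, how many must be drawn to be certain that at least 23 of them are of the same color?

In the worst case we take at most 22 of each color, but all 18 grey, all 21 crimson, all 1 blue, and all 8 teal (fewer than 22), giving 18 + 21 + 22 + 1 + 22 + 8 = 92.
One more ball then forces some color to 23, so 92 + 1 = 93.

93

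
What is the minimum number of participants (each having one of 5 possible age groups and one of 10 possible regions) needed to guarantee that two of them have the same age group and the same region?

51

There are 5 × 10 = 50 (age group, region) combinations acting as pigeonholes.
With 50 participants we could place one in each, avoiding any repeat.
One more forces some (age group, region) pair to hold 2, so 50 + 1 = 51.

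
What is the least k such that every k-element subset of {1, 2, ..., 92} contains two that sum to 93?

47

Partition {1, …, 92} into 46 pairs: {1,92}, {2,91}, …, {46,47}.
Choosing 46 integers — say the integers 1 through 46 — takes one from each pair and avoids the property.
Choosing 47 forces two into the same pair by pigeonhole, and those sum to 93. So 47.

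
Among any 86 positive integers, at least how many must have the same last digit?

9

There are 10 possible last digits, which serve as the pigeonholes.
If each of the 10 possible last digits held at most 8, the total would be at most 10 × 8 = 80 < 86, a contradiction.
So at least one holds ⌈86/10⌉ = 9.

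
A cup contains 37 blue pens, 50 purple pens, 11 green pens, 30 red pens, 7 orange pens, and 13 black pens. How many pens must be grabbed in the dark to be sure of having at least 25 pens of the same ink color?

In the worst case we take at most 24 of each ink color, but all 11 green, all 7 orange, and all 13 black (fewer than 24), giving 24 + 24 + 11 + 24 + 7 + 13 = 103.
One more pen then forces some ink color to 25, so 103 + 1 = 104.

104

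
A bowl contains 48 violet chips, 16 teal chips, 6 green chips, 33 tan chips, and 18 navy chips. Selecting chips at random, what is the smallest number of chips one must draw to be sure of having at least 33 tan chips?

The worst case draws every non-tan chip first: 48 + 16 + 6 + 18 = 88.
The next 33 draws are then forced to be tan, giving 88 + 33 = 121.

121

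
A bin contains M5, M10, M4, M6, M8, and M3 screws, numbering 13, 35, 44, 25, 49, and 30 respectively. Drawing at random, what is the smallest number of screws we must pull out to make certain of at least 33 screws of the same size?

165

In the worst case we take at most 32 of each size, but all 13 M5, all 25 M6, and all 30 M3 (fewer than 32), giving 13 + 32 + 32 + 25 + 32 + 30 = 164.
One more screw then forces some size to 33, so 164 + 1 = 165.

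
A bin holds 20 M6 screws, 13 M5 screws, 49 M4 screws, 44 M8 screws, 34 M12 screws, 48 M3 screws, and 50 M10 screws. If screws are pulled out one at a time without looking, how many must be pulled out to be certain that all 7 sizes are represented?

246

The hardest size to obtain is M5: we could draw every other screw first — 258 − 13 = 245 screws — without a single M5 one.
The next draw must be M5, so 245 + 1 = 246.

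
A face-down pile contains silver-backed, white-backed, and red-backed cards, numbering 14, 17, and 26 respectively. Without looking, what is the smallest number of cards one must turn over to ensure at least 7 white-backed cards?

47

The worst case draws every non-white-backed card first: 14 + 26 = 40.
The next 7 draws are then forced to be white-backed, giving 40 + 7 = 47.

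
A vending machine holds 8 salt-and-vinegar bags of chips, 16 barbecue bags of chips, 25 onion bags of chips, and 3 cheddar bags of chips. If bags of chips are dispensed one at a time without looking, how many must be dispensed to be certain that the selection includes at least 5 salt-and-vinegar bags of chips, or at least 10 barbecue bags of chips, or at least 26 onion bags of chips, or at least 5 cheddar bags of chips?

42

Each of the 4 flavors has its own threshold; avoid all of them simultaneously.
The worst case stops just short of every target: 4 salt-and-vinegar, 9 barbecue, 25 onion, all 3 cheddar — 4 + 9 + 25 + 3 = 41 bags of chips.
One more bag of chips must push some flavor to its target, so 41 + 1 = 42.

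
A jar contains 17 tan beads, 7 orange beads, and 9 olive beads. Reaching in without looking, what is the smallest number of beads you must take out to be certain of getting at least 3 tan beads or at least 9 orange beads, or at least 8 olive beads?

17

The worst case stops just short of every target: 2 tan, all 7 orange, 7 olive — 2 + 7 + 7 = 16 beads.
One more bead must push some color to its target, so 16 + 1 = 17.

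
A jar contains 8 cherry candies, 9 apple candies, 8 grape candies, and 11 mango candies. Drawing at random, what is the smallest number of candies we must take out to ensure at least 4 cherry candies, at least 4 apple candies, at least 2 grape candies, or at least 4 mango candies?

11

The worst case stops just short of every target: 3 cherry, 3 apple, 1 grape, 3 mango — 3 + 3 + 1 + 3 = 10 candies.
One more candy must push some flavor to its target, so 10 + 1 = 11.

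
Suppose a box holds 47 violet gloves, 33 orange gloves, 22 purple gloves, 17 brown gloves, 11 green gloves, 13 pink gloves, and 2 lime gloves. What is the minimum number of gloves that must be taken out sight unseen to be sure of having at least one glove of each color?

The hardest color to obtain is lime: we could draw every other glove first — 145 − 2 = 143 gloves — without a single lime one.
The next draw must be lime, so 143 + 1 = 144.

144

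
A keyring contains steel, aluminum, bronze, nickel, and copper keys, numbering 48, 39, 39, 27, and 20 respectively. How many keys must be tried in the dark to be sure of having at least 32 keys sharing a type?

141

Treat the 5 types as pigeonholes.
In the worst case we take at most 31 of each type, but all 27 nickel and all 20 copper (fewer than 31), giving 31 + 31 + 31 + 27 + 20 = 140.
One more key then forces some type to 32, so 140 + 1 = 141.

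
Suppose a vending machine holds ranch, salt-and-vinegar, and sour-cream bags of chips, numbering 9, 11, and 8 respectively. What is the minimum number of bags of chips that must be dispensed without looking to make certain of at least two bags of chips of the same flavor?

4

The worst case takes 1 bag of chips of each flavor without reaching 2 of any: 3 × 1 = 3.
The next bag of chips must bring some flavor to 2, so 3 + 1 = 4.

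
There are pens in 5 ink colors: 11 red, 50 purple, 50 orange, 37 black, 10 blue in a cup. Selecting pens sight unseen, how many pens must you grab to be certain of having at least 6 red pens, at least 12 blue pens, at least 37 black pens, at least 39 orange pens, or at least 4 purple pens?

93

Each of the 5 ink colors has its own threshold; avoid all of them simultaneously.
The worst case stops just short of every target: 5 red, 3 purple, 38 orange, 36 black, all 10 blue — 5 + 3 + 38 + 36 + 10 = 92 pens.
One more pen must push some ink color to its target, so 92 + 1 = 93.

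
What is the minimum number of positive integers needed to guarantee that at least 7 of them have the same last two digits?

601

There are 100 possible two-digit endings acting as pigeonholes.
With 100 × 6 = 600 positive integers we could place exactly 6 in each, with no class reaching 7.
One more forces some class to hold 7, so 600 + 1 = 601.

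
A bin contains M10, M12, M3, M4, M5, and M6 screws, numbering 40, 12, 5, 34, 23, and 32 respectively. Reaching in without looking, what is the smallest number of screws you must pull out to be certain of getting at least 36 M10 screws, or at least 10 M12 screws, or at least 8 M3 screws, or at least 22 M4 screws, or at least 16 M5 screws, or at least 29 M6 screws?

The worst case stops just short of every target: 35 M10, 9 M12, all 5 M3, 21 M4, 15 M5, 28 M6 — 35 + 9 + 5 + 21 + 15 + 28 = 113 screws.
One more screw must push some size to its target, so 113 + 1 = 114.

114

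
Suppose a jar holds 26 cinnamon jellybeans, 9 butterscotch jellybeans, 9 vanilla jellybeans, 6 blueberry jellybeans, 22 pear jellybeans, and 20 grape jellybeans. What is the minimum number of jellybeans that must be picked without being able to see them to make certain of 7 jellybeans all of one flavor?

37

The worst case takes 6 jellybeans of each flavor without reaching 7 of any: 6 × 6 = 36.
The next jellybean must bring some flavor to 7, so 36 + 1 = 37.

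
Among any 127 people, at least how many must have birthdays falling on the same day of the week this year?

The 127 people fall into 7 days of the week.
If each of the 7 days of the week held at most 18, the total would be at most 7 × 18 = 126 < 127, a contradiction.
So at least one holds ⌈127/7⌉ = 19.

19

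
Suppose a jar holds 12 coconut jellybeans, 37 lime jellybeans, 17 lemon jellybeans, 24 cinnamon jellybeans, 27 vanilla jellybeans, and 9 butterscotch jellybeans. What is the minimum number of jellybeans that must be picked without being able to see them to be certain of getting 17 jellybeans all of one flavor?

In the worst case we take at most 16 of each flavor, but all 12 coconut and all 9 butterscotch (fewer than 16), giving 12 + 16 + 16 + 16 + 16 + 9 = 85.
One more jellybean then forces some flavor to 17, so 85 + 1 = 86.

86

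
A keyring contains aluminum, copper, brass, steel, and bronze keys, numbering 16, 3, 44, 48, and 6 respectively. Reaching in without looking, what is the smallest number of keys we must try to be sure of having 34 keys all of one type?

Treat the 5 types as pigeonholes.
In the worst case we take at most 33 of each type, but all 16 aluminum, all 3 copper, and all 6 bronze (fewer than 33), giving 16 + 3 + 33 + 33 + 6 = 91.
One more key then forces some type to 34, so 91 + 1 = 92.

92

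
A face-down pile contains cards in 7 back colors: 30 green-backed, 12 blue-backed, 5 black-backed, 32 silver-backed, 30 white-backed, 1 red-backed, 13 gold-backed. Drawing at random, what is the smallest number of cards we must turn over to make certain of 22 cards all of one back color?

95

In the worst case we take at most 21 of each back color, but all 12 blue-backed, all 5 black-backed, all 1 red-backed, and all 13 gold-backed (fewer than 21), giving 21 + 12 + 5 + 21 + 21 + 1 + 13 = 94.
One more card then forces some back color to 22, so 94 + 1 = 95.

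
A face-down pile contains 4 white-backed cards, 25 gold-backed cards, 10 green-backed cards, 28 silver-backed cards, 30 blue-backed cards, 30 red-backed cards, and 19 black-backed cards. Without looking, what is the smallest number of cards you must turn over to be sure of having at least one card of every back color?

143

The hardest back color to obtain is white-backed: we could draw every other card first — 146 − 4 = 142 cards — without a single white-backed one.
The next draw must be white-backed, so 142 + 1 = 143.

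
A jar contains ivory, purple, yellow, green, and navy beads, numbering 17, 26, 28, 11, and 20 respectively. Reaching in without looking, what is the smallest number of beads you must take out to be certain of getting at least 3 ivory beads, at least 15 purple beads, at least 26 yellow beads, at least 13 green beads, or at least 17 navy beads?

69

Each of the 5 colors has its own threshold; avoid all of them simultaneously.
The worst case stops just short of every target: 2 ivory, 14 purple, 25 yellow, all 11 green, 16 navy — 2 + 14 + 25 + 11 + 16 = 68 beads.
One more bead must push some color to its target, so 68 + 1 = 69.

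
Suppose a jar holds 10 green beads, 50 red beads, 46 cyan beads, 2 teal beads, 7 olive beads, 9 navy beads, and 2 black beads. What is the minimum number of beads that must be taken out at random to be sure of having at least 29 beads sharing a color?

87

Treat the 7 colors as pigeonholes.
In the worst case we take at most 28 of each color, but all 10 green, all 2 teal, all 7 olive, all 9 navy, and all 2 black (fewer than 28), giving 10 + 28 + 28 + 2 + 7 + 9 + 2 = 86.
One more bead then forces some color to 29, so 86 + 1 = 87.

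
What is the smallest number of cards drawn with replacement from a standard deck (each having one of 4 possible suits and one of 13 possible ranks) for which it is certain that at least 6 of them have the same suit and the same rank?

There are 4 × 13 = 52 (suit, rank) combinations acting as pigeonholes.
With 52 × 5 = 260 cards drawn with replacement from a standard deck we could place exactly 5 in each, with no (suit, rank) pair reaching 6.
One more forces some (suit, rank) pair to hold 6, so 260 + 1 = 261.

261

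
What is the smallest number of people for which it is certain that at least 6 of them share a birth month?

There are 12 months of the year acting as pigeonholes.
With 12 × 5 = 60 people we could place exactly 5 in each, with no class reaching 6.
One more forces some class to hold 6, so 60 + 1 = 61.

61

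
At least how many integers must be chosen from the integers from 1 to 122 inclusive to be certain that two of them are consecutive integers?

Partition {1, …, 122} into 61 pairs: {1,2}, {3,4}, …, {121,122}.
Choosing 61 integers — say the 61 even numbers 2, 4, …, 122 — takes one from each pair and avoids the property.
Choosing 62 forces two into the same pair by pigeonhole, and those are consecutive. So 62.

62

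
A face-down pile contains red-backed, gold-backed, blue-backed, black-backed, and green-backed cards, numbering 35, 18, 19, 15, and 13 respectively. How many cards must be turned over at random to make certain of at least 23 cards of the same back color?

In the worst case we take at most 22 of each back color, but all 18 gold-backed, all 19 blue-backed, all 15 black-backed, and all 13 green-backed (fewer than 22), giving 22 + 18 + 19 + 15 + 13 = 87.
One more card then forces some back color to 23, so 87 + 1 = 88.

88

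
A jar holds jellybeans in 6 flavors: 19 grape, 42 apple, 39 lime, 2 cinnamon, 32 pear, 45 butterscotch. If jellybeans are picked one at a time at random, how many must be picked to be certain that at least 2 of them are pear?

To avoid pear jellybeans as long as possible, exhaust the other 5 flavors first.
The worst case draws every non-pear jellybean first: 19 + 42 + 39 + 2 + 45 = 147.
The next 2 draws are then forced to be pear, giving 147 + 2 = 149.

149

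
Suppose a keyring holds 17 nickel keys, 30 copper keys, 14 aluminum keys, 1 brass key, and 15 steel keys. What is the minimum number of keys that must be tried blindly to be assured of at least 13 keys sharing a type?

Treat the 5 types as pigeonholes.
In the worst case we take at most 12 of each type, but all 1 brass (fewer than 12), giving 12 + 12 + 12 + 1 + 12 = 49.
One more key then forces some type to 13, so 49 + 1 = 50.

50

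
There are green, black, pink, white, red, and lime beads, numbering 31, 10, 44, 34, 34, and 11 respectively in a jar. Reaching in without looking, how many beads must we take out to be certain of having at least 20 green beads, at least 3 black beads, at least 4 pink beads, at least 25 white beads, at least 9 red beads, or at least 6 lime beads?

Each of the 6 colors has its own threshold; avoid all of them simultaneously.
The worst case stops just short of every target: 19 green, 2 black, 3 pink, 24 white, 8 red, 5 lime — 19 + 2 + 3 + 24 + 8 + 5 = 61 beads.
One more bead must push some color to its target, so 61 + 1 = 62.

62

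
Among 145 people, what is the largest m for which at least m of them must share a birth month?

13

There are 12 months of the year, which serve as the pigeonholes.
If each of the 12 months of the year held at most 12, the total would be at most 12 × 12 = 144 < 145, a contradiction.
So at least one holds ⌈145/12⌉ = 13.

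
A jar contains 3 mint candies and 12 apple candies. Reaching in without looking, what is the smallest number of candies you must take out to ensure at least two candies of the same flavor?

3

The worst case takes 1 candy of each flavor without reaching 2 of any: 2 × 1 = 2.
The next candy must bring some flavor to 2, so 2 + 1 = 3.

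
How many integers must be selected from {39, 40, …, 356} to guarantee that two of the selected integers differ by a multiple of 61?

62

Group the integers by remainder mod 61; there are 61 residue classes, each nonempty in this range.
Choosing one from each class (61 integers) avoids any shared remainder.
One more choice must repeat a class, so two differ by a multiple of 61. Hence 61 + 1 = 62.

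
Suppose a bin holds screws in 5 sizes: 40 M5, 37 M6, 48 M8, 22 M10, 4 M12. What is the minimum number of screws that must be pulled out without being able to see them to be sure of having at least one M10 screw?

The worst case draws every non-M10 screw first: 40 + 37 + 48 + 4 = 129.
The next draw is then forced to be M10, giving 129 + 1 = 130.

130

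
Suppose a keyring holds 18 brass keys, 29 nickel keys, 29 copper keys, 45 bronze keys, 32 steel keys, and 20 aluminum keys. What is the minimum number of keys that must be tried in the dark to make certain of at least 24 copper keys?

The worst case draws every non-copper key first: 18 + 29 + 45 + 32 + 20 = 144.
The next 24 draws are then forced to be copper, giving 144 + 24 = 168.

168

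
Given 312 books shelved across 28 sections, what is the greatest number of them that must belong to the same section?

If each of the 28 sections held at most 11, the total would be at most 28 × 11 = 308 < 312, a contradiction.
So at least one holds ⌈312/28⌉ = 12.

12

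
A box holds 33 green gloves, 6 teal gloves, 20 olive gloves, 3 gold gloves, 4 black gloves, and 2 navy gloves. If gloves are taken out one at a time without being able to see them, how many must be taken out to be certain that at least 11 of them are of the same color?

Treat the 6 colors as pigeonholes.
In the worst case we take at most 10 of each color, but all 6 teal, all 3 gold, all 4 black, and all 2 navy (fewer than 10), giving 10 + 6 + 10 + 3 + 4 + 2 = 35.
One more glove then forces some color to 11, so 35 + 1 = 36.

36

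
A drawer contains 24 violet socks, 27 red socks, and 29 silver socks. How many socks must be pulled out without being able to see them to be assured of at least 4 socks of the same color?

10

Treat the 3 colors as pigeonholes.
The worst case takes 3 socks of each color without reaching 4 of any: 3 × 3 = 9.
The next sock must bring some color to 4, so 9 + 1 = 10.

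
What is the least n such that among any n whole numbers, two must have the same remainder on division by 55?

56

Two integers differ by a multiple of 55 exactly when they share a remainder mod 55.
There are 55 residue classes mod 55, so 55 integers can all lie in distinct classes.
One more integer must repeat a residue, giving a difference divisible by 55. So n = 55 + 1 = 56.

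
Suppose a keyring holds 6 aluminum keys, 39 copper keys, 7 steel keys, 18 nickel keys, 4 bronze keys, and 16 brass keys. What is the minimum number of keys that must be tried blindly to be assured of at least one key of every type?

The hardest type to obtain is bronze: we could draw every other key first — 90 − 4 = 86 keys — without a single bronze one.
The next draw must be bronze, so 86 + 1 = 87.

87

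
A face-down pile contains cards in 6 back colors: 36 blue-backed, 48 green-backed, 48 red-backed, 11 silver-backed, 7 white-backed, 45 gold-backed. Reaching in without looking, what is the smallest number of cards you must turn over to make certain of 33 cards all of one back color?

147

In the worst case we take at most 32 of each back color, but all 11 silver-backed and all 7 white-backed (fewer than 32), giving 32 + 32 + 32 + 11 + 7 + 32 = 146.
One more card then forces some back color to 33, so 146 + 1 = 147.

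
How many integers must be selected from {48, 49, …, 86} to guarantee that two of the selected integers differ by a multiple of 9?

10

Group the integers by remainder mod 9; there are 9 residue classes, each nonempty in this range.
Choosing one from each class (9 integers) avoids any shared remainder.
One more choice must repeat a class, so two differ by a multiple of 9. Hence 9 + 1 = 10.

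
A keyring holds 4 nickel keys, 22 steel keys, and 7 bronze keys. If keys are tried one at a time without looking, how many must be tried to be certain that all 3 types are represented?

The hardest type to obtain is nickel: we could draw every other key first — 33 − 4 = 29 keys — without a single nickel one.
The next draw must be nickel, so 29 + 1 = 30.

30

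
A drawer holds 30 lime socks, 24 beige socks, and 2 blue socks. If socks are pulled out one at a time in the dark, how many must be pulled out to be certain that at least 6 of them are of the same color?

Treat the 3 colors as pigeonholes.
In the worst case we take at most 5 of each color, but all 2 blue (fewer than 5), giving 5 + 5 + 2 = 12.
One more sock then forces some color to 6, so 12 + 1 = 13.

13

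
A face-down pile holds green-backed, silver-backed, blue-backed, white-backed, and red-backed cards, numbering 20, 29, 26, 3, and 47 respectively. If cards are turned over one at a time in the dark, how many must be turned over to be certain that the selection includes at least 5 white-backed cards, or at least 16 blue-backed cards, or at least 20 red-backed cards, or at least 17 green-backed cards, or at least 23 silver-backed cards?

The worst case stops just short of every target: 16 green-backed, 22 silver-backed, 15 blue-backed, all 3 white-backed, 19 red-backed — 16 + 22 + 15 + 3 + 19 = 75 cards.
One more card must push some back color to its target, so 75 + 1 = 76.

76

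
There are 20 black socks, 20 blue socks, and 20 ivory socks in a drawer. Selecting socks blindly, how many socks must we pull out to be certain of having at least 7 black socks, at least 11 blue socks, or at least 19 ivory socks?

The worst case stops just short of every target: 6 black, 10 blue, 18 ivory — 6 + 10 + 18 = 34 socks.
One more sock must push some color to its target, so 34 + 1 = 35.

35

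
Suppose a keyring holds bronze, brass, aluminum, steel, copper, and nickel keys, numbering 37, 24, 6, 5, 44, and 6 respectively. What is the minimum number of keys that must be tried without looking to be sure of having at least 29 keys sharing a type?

In the worst case we take at most 28 of each type, but all 24 brass, all 6 aluminum, all 5 steel, and all 6 nickel (fewer than 28), giving 28 + 24 + 6 + 5 + 28 + 6 = 97.
One more key then forces some type to 29, so 97 + 1 = 98.

98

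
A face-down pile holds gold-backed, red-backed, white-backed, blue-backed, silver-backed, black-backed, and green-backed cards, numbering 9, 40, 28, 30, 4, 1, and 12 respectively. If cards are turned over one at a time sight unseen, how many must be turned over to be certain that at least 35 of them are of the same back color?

In the worst case we take at most 34 of each back color, but all 9 gold-backed, all 28 white-backed, all 30 blue-backed, all 4 silver-backed, all 1 black-backed, and all 12 green-backed (fewer than 34), giving 9 + 34 + 28 + 30 + 4 + 1 + 12 = 118.
One more card then forces some back color to 35, so 118 + 1 = 119.

119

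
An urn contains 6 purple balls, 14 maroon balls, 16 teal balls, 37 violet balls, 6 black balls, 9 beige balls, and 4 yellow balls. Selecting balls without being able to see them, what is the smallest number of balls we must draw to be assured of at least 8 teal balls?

84

The worst case draws every non-teal ball first: 6 + 14 + 37 + 6 + 9 + 4 = 76.
The next 8 draws are then forced to be teal, giving 76 + 8 = 84.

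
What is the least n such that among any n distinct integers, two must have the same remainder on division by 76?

Two integers differ by a multiple of 76 exactly when they share a remainder mod 76.
There are 76 residue classes mod 76, so 76 integers can all lie in distinct classes.
One more integer must repeat a residue, giving a difference divisible by 76. So n = 76 + 1 = 77.

77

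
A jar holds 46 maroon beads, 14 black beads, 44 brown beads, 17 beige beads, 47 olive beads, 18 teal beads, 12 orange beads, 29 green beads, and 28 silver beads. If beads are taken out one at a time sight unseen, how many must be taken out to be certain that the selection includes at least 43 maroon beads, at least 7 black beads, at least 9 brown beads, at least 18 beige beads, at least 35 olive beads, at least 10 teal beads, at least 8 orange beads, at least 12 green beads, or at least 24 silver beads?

158

The worst case stops just short of every target: 42 maroon, 6 black, 8 brown, 17 beige, 34 olive, 9 teal, 7 orange, 11 green, 23 silver — 42 + 6 + 8 + 17 + 34 + 9 + 7 + 11 + 23 = 157 beads.
One more bead must push some color to its target, so 157 + 1 = 158.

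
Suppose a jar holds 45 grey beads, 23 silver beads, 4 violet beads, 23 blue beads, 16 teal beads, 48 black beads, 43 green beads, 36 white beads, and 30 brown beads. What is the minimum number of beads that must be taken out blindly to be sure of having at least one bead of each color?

The hardest color to obtain is violet: we could draw every other bead first — 268 − 4 = 264 beads — without a single violet one.
The next draw must be violet, so 264 + 1 = 265.

265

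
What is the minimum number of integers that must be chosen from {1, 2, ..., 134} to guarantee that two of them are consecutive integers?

68

Partition {1, …, 134} into 67 pairs: {1,2}, {3,4}, …, {133,134}.
Choosing 67 integers — say the 67 even numbers 2, 4, …, 134 — takes one from each pair and avoids the property.
Choosing 68 forces two into the same pair by pigeonhole, and those are consecutive. So 68.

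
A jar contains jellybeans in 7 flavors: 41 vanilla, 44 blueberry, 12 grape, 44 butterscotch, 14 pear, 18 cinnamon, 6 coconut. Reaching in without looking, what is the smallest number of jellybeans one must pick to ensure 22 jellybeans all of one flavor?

Treat the 7 flavors as pigeonholes.
In the worst case we take at most 21 of each flavor, but all 12 grape, all 14 pear, all 18 cinnamon, and all 6 coconut (fewer than 21), giving 21 + 21 + 12 + 21 + 14 + 18 + 6 = 113.
One more jellybean then forces some flavor to 22, so 113 + 1 = 114.

114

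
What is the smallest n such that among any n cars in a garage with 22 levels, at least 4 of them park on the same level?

There are 22 levels acting as pigeonholes.
With 22 × 3 = 66 cars we could place exactly 3 in each, with no class reaching 4.
One more forces some class to hold 4, so 66 + 1 = 67.

67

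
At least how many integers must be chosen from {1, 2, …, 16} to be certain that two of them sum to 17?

9

Partition {1, …, 16} into 8 pairs: {1,16}, {2,15}, …, {8,9}.
Choosing 8 integers — say the integers 1 through 8 — takes one from each pair and avoids the property.
Choosing 9 forces two into the same pair by pigeonhole, and those sum to 17. So 9.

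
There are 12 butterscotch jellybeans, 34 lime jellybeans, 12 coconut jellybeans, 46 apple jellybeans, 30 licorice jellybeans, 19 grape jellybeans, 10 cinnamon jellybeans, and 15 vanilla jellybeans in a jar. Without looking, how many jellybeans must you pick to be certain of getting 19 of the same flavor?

122

Treat the 8 flavors as pigeonholes.
In the worst case we take at most 18 of each flavor, but all 12 butterscotch, all 12 coconut, all 10 cinnamon, and all 15 vanilla (fewer than 18), giving 12 + 18 + 12 + 18 + 18 + 18 + 10 + 15 = 121.
One more jellybean then forces some flavor to 19, so 121 + 1 = 122.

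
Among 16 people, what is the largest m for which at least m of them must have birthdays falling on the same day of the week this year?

3

The 16 people fall into 7 days of the week.
If each of the 7 days of the week held at most 2, the total would be at most 7 × 2 = 14 < 16, a contradiction.
So at least one holds ⌈16/7⌉ = 3.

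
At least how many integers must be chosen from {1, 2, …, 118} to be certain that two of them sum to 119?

Partition {1, …, 118} into 59 pairs: {1,118}, {2,117}, …, {59,60}.
Choosing 59 integers — say the integers 1 through 59 — takes one from each pair and avoids the property.
Choosing 60 forces two into the same pair by pigeonhole, and those sum to 119. So 60.

60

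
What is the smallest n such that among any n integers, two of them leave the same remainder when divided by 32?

33

There are 32 residue classes modulo 32 acting as pigeonholes.
With 32 integers we could place one in each, avoiding any repeat.
One more forces some class to hold 2, so 32 + 1 = 33.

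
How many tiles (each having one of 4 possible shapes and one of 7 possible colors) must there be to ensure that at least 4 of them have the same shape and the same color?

85

There are 4 × 7 = 28 (shape, color) combinations acting as pigeonholes.
With 28 × 3 = 84 tiles we could place exactly 3 in each, with no (shape, color) pair reaching 4.
One more forces some (shape, color) pair to hold 4, so 84 + 1 = 85.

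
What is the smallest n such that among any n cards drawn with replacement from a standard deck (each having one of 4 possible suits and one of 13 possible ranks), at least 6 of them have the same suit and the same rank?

There are 4 × 13 = 52 (suit, rank) combinations acting as pigeonholes.
With 52 × 5 = 260 cards drawn with replacement from a standard deck we could place exactly 5 in each, with no (suit, rank) pair reaching 6.
One more forces some (suit, rank) pair to hold 6, so 260 + 1 = 261.

261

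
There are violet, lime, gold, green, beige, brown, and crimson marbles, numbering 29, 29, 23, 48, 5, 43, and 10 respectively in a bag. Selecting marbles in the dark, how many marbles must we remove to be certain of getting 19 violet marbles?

The worst case draws every non-violet marble first: 29 + 23 + 48 + 5 + 43 + 10 = 158.
The next 19 draws are then forced to be violet, giving 158 + 19 = 177.

177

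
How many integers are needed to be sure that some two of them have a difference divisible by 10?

11

Use the pigeonhole principle on residue classes: two integers differ by a multiple of 10 exactly when they share a remainder mod 10.
There are 10 residue classes mod 10, so 10 integers can all lie in distinct classes.
One more integer must repeat a residue, giving a difference divisible by 10. So n = 10 + 1 = 11.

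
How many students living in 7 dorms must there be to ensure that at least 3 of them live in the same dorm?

15

There are 7 dorms acting as pigeonholes.
With 7 × 2 = 14 students we could place exactly 2 in each, with no class reaching 3.
One more forces some class to hold 3, so 14 + 1 = 15.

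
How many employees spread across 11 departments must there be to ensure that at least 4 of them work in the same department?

There are 11 departments acting as pigeonholes.
With 11 × 3 = 33 employees we could place exactly 3 in each, with no class reaching 4.
One more forces some class to hold 4, so 33 + 1 = 34.

34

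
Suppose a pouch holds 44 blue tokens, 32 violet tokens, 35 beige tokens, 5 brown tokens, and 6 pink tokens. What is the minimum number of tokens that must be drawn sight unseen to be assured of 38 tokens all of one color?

In the worst case we take at most 37 of each color, but all 32 violet, all 35 beige, all 5 brown, and all 6 pink (fewer than 37), giving 37 + 32 + 35 + 5 + 6 = 115.
One more token then forces some color to 38, so 115 + 1 = 116.

116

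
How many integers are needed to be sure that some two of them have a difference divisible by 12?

13

Two integers differ by a multiple of 12 exactly when they share a remainder mod 12.
There are 12 residue classes mod 12, so 12 integers can all lie in distinct classes.
One more integer must repeat a residue, giving a difference divisible by 12. So n = 12 + 1 = 13.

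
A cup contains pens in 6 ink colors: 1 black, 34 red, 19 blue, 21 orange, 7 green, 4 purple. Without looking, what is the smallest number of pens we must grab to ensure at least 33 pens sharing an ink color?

In the worst case we take at most 32 of each ink color, but all 1 black, all 19 blue, all 21 orange, all 7 green, and all 4 purple (fewer than 32), giving 1 + 32 + 19 + 21 + 7 + 4 = 84.
One more pen then forces some ink color to 33, so 84 + 1 = 85.

85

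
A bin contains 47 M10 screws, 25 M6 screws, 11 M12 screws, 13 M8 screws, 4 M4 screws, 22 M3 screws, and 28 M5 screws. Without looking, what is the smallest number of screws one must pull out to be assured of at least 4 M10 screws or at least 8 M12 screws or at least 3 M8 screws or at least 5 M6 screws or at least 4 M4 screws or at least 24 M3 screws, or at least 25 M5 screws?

The worst case stops just short of every target: 3 M10, 4 M6, 7 M12, 2 M8, 3 M4, all 22 M3, 24 M5 — 3 + 4 + 7 + 2 + 3 + 22 + 24 = 65 screws.
One more screw must push some size to its target, so 65 + 1 = 66.

66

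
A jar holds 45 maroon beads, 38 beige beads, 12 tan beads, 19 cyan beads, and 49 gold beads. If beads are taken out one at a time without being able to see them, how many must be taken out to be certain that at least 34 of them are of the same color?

In the worst case we take at most 33 of each color, but all 12 tan and all 19 cyan (fewer than 33), giving 33 + 33 + 12 + 19 + 33 = 130.
One more bead then forces some color to 34, so 130 + 1 = 131.

131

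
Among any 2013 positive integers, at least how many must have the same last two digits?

There are 100 possible two-digit endings, which serve as the pigeonholes.
If each of the 100 possible two-digit endings held at most 20, the total would be at most 100 × 20 = 2000 < 2013, a contradiction.
So at least one holds ⌈2013/100⌉ = 21.

21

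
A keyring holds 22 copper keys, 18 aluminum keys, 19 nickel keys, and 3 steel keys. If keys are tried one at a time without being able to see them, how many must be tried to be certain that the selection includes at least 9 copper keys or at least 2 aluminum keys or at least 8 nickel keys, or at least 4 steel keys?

The worst case stops just short of every target: 8 copper, 1 aluminum, 7 nickel, 3 steel — 8 + 1 + 7 + 3 = 19 keys.
One more key must push some type to its target, so 19 + 1 = 20.

20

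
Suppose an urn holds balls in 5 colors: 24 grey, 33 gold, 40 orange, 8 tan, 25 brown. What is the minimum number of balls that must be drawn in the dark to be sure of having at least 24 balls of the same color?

101

In the worst case we take at most 23 of each color, but all 8 tan (fewer than 23), giving 23 + 23 + 23 + 8 + 23 = 100.
One more ball then forces some color to 24, so 100 + 1 = 101.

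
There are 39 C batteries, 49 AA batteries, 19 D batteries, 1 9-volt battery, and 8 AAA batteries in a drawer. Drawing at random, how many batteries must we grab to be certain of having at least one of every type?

The hardest type to obtain is 9-volt: we could draw every other battery first — 116 − 1 = 115 batteries — without a single 9-volt one.
The next draw must be 9-volt, so 115 + 1 = 116.

116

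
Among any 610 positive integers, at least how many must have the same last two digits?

There are 100 possible two-digit endings, which serve as the pigeonholes.
If each of the 100 possible two-digit endings held at most 6, the total would be at most 100 × 6 = 600 < 610, a contradiction.
So at least one holds ⌈610/100⌉ = 7.

7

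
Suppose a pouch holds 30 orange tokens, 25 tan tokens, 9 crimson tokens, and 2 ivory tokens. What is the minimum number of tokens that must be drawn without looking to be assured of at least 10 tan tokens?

The worst case draws every non-tan token first: 30 + 9 + 2 = 41.
The next 10 draws are then forced to be tan, giving 41 + 10 = 51.

51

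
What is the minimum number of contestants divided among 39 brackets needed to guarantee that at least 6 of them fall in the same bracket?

There are 39 brackets acting as pigeonholes.
With 39 × 5 = 195 contestants we could place exactly 5 in each, with no class reaching 6.
One more forces some class to hold 6, so 195 + 1 = 196.

196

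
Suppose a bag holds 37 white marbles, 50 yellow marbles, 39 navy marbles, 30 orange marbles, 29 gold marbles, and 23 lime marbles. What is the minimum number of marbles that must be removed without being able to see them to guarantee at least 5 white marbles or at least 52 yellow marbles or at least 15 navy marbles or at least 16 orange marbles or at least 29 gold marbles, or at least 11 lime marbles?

122

Each of the 6 colors has its own threshold; avoid all of them simultaneously.
The worst case stops just short of every target: 4 white, all 50 yellow, 14 navy, 15 orange, 28 gold, 10 lime — 4 + 50 + 14 + 15 + 28 + 10 = 121 marbles.
One more marble must push some color to its target, so 121 + 1 = 122.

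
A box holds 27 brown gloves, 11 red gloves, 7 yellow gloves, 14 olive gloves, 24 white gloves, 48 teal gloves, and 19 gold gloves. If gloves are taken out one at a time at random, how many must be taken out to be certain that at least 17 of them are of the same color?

Treat the 7 colors as pigeonholes.
In the worst case we take at most 16 of each color, but all 11 red, all 7 yellow, and all 14 olive (fewer than 16), giving 16 + 11 + 7 + 14 + 16 + 16 + 16 = 96.
One more glove then forces some color to 17, so 96 + 1 = 97.

97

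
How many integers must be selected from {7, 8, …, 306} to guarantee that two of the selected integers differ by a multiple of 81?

82

Group the integers by remainder mod 81; there are 81 residue classes, each nonempty in this range.
Choosing one from each class (81 integers) avoids any shared remainder.
One more choice must repeat a class, so two differ by a multiple of 81. Hence 81 + 1 = 82.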